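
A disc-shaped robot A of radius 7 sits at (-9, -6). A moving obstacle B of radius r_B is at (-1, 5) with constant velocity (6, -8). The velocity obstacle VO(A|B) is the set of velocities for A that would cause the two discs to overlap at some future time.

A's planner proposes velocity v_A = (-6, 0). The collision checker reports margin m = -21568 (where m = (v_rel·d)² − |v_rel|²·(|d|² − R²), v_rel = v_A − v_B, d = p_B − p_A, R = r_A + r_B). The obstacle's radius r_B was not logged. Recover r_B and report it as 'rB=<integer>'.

m = -21568
d = (8, 11);  v_rel = (-12, 8),  |v_rel|² = 208
v_rel×d = (-12)·(11) − (8)·(8) = -196
since m = R²·208 − (-196)²:  R² = (38416 + -21568) / 208 = 81
R = √81 = 9  ⇒  r_B = 9 − 7 = 2

rB=2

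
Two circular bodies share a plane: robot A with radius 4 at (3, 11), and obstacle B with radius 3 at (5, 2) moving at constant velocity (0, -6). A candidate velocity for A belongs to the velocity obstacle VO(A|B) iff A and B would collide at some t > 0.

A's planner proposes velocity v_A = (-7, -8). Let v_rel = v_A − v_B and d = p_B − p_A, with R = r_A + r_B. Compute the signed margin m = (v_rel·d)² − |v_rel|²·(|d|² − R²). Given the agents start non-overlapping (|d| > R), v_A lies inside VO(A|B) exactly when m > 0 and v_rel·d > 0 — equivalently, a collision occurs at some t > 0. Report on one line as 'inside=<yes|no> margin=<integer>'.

d = (2, -9),  |d|² = 85;  R = 4+3 = 7,  c = 85−7² = 36
v_rel = (-7, -2),  |v_rel|² = 53;  v_rel·d = (-7)·(2) + (-2)·(-9) = 4
53·t² − 8·t + 36 = 0  ⇒  m = 4² − 53·36 = -1892
m = -1892 < 0,  v_rel·d = 4 > 0  ⇒  outside

inside=no margin=-1892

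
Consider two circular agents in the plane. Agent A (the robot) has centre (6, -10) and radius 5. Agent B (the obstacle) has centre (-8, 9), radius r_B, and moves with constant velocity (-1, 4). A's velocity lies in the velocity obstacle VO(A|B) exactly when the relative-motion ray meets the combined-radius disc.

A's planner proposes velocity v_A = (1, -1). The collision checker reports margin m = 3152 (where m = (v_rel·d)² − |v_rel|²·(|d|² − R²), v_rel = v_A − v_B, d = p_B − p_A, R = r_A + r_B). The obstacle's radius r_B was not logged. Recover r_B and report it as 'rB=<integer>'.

m = 3152
d = (-14, 19);  v_rel = (2, -5),  |v_rel|² = 29
v_rel×d = (2)·(19) − (-5)·(-14) = -32
since m = R²·29 − (-32)²:  R² = (1024 + 3152) / 29 = 144
R = √144 = 12  ⇒  r_B = 12 − 5 = 7

rB=7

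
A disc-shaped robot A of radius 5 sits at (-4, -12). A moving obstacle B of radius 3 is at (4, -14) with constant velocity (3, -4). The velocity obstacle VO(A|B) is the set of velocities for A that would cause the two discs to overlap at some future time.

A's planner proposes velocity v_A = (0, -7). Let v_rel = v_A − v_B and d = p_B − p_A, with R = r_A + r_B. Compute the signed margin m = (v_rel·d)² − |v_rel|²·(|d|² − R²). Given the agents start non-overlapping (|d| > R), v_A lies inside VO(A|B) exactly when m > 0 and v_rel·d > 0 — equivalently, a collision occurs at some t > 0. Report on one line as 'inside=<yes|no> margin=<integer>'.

d = (8, -2),  |d|² = 68;  R = 5+3 = 8,  c = 68−8² = 4
v_rel = (-3, -3),  |v_rel|² = 18;  v_rel·d = (-3)·(8) + (-3)·(-2) = -18
18·t² + 36·t + 4 = 0  ⇒  m = (-18)² − 18·4 = 252
m = 252 > 0,  v_rel·d = -18 < 0  ⇒  outside

inside=no margin=252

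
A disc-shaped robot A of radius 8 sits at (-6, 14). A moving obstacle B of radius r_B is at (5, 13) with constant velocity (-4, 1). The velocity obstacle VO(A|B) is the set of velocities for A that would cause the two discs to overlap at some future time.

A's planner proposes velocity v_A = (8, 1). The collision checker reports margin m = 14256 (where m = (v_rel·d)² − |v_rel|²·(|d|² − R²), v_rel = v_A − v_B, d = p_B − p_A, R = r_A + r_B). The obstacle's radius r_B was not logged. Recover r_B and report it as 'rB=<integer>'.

m = 14256
d = (11, -1);  v_rel = (12, 0),  |v_rel|² = 144
v_rel×d = (12)·(-1) − (0)·(11) = -12
since m = R²·144 − (-12)²:  R² = (144 + 14256) / 144 = 100
R = √100 = 10  ⇒  r_B = 10 − 8 = 2

rB=2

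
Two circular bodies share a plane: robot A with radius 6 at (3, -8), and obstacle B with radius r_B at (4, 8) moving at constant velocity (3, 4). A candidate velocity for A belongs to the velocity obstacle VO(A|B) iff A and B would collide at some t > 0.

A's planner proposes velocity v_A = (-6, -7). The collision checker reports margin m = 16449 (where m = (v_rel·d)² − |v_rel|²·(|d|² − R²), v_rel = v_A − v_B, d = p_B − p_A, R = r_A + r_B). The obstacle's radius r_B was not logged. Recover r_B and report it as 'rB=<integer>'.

m = 16449
d = (1, 16);  v_rel = (-9, -11),  |v_rel|² = 202
v_rel×d = (-9)·(16) − (-11)·(1) = -133
since m = R²·202 − (-133)²:  R² = (17689 + 16449) / 202 = 169
R = √169 = 13  ⇒  r_B = 13 − 6 = 7

rB=7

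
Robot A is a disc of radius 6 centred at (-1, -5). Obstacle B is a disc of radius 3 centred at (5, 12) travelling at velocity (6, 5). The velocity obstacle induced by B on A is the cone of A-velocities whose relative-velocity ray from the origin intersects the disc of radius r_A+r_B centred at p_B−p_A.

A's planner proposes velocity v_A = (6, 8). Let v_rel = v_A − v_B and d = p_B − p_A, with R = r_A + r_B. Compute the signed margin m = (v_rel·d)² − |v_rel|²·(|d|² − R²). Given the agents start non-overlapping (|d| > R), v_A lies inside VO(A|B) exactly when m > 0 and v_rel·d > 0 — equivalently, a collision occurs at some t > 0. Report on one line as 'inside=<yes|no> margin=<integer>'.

d = (6, 17),  |d|² = 325;  R = 6+3 = 9,  c = 325−9² = 244
v_rel = (0, 3),  |v_rel|² = 9;  v_rel·d = (0)·(6) + (3)·(17) = 51
9·t² − 102·t + 244 = 0  ⇒  m = 51² − 9·244 = 405
m = 405 > 0,  v_rel·d = 51 > 0  ⇒  inside

inside=yes margin=405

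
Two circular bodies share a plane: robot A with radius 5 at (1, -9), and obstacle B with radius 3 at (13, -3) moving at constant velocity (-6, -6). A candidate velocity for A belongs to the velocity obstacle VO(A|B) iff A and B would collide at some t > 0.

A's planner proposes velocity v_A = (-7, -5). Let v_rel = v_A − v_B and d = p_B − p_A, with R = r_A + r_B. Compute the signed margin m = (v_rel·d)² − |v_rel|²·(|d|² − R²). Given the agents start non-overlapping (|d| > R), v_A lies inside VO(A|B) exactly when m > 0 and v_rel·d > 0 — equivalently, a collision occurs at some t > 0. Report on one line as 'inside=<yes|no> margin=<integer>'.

d = (12, 6),  |d|² = 180;  R = 5+3 = 8,  c = 180−8² = 116
v_rel = (-1, 1),  |v_rel|² = 2;  v_rel·d = (-1)·(12) + (1)·(6) = -6
2·t² + 12·t + 116 = 0  ⇒  m = (-6)² − 2·116 = -196
m = -196 < 0,  v_rel·d = -6 < 0  ⇒  outside

inside=no margin=-196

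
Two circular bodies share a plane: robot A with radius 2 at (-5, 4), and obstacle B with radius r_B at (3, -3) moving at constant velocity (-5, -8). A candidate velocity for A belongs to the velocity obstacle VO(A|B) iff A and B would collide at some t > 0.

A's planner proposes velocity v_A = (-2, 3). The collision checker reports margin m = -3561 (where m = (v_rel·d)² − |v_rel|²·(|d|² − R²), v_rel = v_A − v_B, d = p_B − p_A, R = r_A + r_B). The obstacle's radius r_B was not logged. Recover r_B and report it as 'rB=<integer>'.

m = -3561
d = (8, -7);  v_rel = (3, 11),  |v_rel|² = 130
v_rel×d = (3)·(-7) − (11)·(8) = -109
since m = R²·130 − (-109)²:  R² = (11881 + -3561) / 130 = 64
R = √64 = 8  ⇒  r_B = 8 − 2 = 6

rB=6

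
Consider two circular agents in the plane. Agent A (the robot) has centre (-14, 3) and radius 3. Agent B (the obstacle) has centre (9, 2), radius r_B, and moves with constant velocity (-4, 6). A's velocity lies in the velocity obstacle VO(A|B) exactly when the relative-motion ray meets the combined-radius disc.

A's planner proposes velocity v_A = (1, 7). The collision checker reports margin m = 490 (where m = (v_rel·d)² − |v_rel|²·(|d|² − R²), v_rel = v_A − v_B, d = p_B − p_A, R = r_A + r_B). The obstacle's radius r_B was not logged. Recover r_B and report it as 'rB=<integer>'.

m = 490
d = (23, -1);  v_rel = (5, 1),  |v_rel|² = 26
v_rel×d = (5)·(-1) − (1)·(23) = -28
since m = R²·26 − (-28)²:  R² = (784 + 490) / 26 = 49
R = √49 = 7  ⇒  r_B = 7 − 3 = 4

rB=4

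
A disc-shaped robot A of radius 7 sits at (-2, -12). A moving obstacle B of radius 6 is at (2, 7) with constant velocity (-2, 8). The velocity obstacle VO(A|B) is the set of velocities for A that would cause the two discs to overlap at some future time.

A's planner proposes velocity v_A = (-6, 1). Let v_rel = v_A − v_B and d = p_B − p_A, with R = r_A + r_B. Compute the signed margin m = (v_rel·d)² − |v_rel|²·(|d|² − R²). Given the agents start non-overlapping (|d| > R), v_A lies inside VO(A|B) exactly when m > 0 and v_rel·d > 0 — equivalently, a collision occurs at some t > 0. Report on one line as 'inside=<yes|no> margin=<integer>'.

d = (4, 19),  |d|² = 377;  R = 7+6 = 13,  c = 377−13² = 208
v_rel = (-4, -7),  |v_rel|² = 65;  v_rel·d = (-4)·(4) + (-7)·(19) = -149
65·t² + 298·t + 208 = 0  ⇒  m = (-149)² − 65·208 = 8681
m = 8681 > 0,  v_rel·d = -149 < 0  ⇒  outside

inside=no margin=8681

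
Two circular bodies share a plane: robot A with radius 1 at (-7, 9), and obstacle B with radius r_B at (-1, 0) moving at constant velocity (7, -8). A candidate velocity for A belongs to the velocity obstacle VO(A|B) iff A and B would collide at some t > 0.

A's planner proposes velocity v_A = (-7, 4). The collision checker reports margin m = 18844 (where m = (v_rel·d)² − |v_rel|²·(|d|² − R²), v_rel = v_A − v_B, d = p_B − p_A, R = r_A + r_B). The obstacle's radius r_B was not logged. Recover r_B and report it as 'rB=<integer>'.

m = 18844
d = (6, -9);  v_rel = (-14, 12),  |v_rel|² = 340
v_rel×d = (-14)·(-9) − (12)·(6) = 54
since m = R²·340 − 54²:  R² = (2916 + 18844) / 340 = 64
R = √64 = 8  ⇒  r_B = 8 − 1 = 7

rB=7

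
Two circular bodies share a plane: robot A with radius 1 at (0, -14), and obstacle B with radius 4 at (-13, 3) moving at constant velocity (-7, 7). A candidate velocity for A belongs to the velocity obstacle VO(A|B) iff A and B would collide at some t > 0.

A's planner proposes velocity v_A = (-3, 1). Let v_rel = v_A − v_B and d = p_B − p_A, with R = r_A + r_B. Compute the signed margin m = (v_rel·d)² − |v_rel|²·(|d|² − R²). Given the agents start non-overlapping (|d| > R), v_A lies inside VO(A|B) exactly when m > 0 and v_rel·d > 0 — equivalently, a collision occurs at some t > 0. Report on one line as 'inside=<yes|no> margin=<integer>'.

d = (-13, 17),  |d|² = 458;  R = 1+4 = 5,  c = 458−5² = 433
v_rel = (4, -6),  |v_rel|² = 52;  v_rel·d = (4)·(-13) + (-6)·(17) = -154
52·t² + 308·t + 433 = 0  ⇒  m = (-154)² − 52·433 = 1200
m = 1200 > 0,  v_rel·d = -154 < 0  ⇒  outside

inside=no margin=1200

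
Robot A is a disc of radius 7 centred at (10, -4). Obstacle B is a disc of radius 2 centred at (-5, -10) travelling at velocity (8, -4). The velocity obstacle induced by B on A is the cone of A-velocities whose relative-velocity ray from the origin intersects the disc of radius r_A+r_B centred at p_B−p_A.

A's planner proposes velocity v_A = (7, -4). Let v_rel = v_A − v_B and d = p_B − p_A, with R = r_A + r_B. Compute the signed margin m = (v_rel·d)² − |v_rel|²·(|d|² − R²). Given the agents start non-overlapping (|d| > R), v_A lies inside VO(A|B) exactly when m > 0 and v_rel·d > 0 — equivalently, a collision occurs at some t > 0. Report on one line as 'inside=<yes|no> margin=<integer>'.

d = (-15, -6),  |d|² = 261;  R = 7+2 = 9,  c = 261−9² = 180
v_rel = (-1, 0),  |v_rel|² = 1;  v_rel·d = (-1)·(-15) + (0)·(-6) = 15
1·t² − 30·t + 180 = 0  ⇒  m = 15² − 1·180 = 45
m = 45 > 0,  v_rel·d = 15 > 0  ⇒  inside

inside=yes margin=45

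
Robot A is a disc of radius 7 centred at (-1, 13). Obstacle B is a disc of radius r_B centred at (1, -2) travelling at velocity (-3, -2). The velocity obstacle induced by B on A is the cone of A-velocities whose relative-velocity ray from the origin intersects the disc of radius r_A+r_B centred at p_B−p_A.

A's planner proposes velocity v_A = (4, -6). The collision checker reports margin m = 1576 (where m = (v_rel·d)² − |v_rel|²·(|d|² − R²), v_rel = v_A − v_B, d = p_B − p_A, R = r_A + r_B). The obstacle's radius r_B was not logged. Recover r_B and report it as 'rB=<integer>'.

m = 1576
d = (2, -15);  v_rel = (7, -4),  |v_rel|² = 65
v_rel×d = (7)·(-15) − (-4)·(2) = -97
since m = R²·65 − (-97)²:  R² = (9409 + 1576) / 65 = 169
R = √169 = 13  ⇒  r_B = 13 − 7 = 6

rB=6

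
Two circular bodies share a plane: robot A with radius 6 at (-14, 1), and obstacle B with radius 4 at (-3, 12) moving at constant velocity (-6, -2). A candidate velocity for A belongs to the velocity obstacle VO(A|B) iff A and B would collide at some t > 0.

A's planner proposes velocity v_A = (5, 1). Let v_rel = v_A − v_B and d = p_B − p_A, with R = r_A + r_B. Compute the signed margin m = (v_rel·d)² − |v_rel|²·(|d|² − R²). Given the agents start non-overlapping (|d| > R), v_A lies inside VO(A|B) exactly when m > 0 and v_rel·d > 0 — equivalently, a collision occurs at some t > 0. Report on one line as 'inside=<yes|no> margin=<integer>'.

d = (11, 11),  |d|² = 242;  R = 6+4 = 10,  c = 242−10² = 142
v_rel = (11, 3),  |v_rel|² = 130;  v_rel·d = (11)·(11) + (3)·(11) = 154
130·t² − 308·t + 142 = 0  ⇒  m = 154² − 130·142 = 5256
m = 5256 > 0,  v_rel·d = 154 > 0  ⇒  inside

inside=yes margin=5256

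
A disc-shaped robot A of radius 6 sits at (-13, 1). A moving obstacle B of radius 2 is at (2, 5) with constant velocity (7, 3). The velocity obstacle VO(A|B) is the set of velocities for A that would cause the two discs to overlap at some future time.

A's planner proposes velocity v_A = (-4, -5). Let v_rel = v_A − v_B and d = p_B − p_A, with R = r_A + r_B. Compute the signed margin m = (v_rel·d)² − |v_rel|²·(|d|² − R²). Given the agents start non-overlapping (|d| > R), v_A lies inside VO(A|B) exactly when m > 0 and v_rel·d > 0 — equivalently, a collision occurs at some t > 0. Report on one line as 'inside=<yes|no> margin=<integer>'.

d = (15, 4),  |d|² = 241;  R = 6+2 = 8,  c = 241−8² = 177
v_rel = (-11, -8),  |v_rel|² = 185;  v_rel·d = (-11)·(15) + (-8)·(4) = -197
185·t² + 394·t + 177 = 0  ⇒  m = (-197)² − 185·177 = 6064
m = 6064 > 0,  v_rel·d = -197 < 0  ⇒  outside

inside=no margin=6064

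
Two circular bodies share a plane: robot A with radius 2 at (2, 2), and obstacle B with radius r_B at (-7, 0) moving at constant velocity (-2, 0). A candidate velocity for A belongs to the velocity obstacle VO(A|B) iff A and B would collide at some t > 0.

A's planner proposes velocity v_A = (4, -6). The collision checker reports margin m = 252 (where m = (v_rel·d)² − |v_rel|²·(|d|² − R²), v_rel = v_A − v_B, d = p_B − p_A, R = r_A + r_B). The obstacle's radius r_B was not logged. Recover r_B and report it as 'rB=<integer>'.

m = 252
d = (-9, -2);  v_rel = (6, -6),  |v_rel|² = 72
v_rel×d = (6)·(-2) − (-6)·(-9) = -66
since m = R²·72 − (-66)²:  R² = (4356 + 252) / 72 = 64
R = √64 = 8  ⇒  r_B = 8 − 2 = 6

rB=6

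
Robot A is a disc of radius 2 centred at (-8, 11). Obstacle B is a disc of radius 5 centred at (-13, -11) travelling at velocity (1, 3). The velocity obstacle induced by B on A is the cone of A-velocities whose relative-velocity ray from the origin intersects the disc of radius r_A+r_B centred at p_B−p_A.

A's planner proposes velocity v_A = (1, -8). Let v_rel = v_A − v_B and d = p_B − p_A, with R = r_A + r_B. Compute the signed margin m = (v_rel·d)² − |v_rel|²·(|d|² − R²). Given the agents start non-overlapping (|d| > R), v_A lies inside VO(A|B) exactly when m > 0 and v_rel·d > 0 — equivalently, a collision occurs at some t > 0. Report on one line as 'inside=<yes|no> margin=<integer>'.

d = (-5, -22),  |d|² = 509;  R = 2+5 = 7,  c = 509−7² = 460
v_rel = (0, -11),  |v_rel|² = 121;  v_rel·d = (0)·(-5) + (-11)·(-22) = 242
121·t² − 484·t + 460 = 0  ⇒  m = 242² − 121·460 = 2904
m = 2904 > 0,  v_rel·d = 242 > 0  ⇒  inside

inside=yes margin=2904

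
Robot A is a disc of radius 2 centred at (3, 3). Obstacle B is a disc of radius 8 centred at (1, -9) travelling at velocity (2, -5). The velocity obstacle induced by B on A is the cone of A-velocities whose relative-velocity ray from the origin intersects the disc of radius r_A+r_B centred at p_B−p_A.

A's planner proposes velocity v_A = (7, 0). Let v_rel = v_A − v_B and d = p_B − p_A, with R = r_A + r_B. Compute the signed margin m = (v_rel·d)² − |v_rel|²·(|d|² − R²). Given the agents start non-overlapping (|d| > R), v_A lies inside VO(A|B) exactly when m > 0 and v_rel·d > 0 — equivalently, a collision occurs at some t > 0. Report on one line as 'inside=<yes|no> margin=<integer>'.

d = (-2, -12),  |d|² = 148;  R = 2+8 = 10,  c = 148−10² = 48
v_rel = (5, 5),  |v_rel|² = 50;  v_rel·d = (5)·(-2) + (5)·(-12) = -70
50·t² + 140·t + 48 = 0  ⇒  m = (-70)² − 50·48 = 2500
m = 2500 > 0,  v_rel·d = -70 < 0  ⇒  outside

inside=no margin=2500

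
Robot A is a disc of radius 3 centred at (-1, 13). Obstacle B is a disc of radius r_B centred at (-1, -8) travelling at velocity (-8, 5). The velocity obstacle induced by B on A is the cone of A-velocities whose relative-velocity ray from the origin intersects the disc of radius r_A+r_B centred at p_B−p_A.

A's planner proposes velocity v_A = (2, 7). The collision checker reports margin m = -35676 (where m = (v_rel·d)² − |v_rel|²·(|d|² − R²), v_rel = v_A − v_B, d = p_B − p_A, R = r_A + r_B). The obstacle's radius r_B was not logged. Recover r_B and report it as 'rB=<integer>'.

m = -35676
d = (0, -21);  v_rel = (10, 2),  |v_rel|² = 104
v_rel×d = (10)·(-21) − (2)·(0) = -210
since m = R²·104 − (-210)²:  R² = (44100 + -35676) / 104 = 81
R = √81 = 9  ⇒  r_B = 9 − 3 = 6

rB=6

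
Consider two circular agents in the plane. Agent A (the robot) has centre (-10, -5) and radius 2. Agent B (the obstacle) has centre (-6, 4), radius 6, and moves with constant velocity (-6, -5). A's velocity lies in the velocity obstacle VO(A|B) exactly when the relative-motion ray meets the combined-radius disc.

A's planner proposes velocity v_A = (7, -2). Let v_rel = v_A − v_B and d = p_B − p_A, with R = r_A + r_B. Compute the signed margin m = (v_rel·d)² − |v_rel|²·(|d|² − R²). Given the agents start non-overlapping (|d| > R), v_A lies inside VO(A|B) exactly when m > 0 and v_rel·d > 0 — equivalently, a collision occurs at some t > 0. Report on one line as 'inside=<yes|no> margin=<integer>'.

d = (4, 9),  |d|² = 97;  R = 2+6 = 8,  c = 97−8² = 33
v_rel = (13, 3),  |v_rel|² = 178;  v_rel·d = (13)·(4) + (3)·(9) = 79
178·t² − 158·t + 33 = 0  ⇒  m = 79² − 178·33 = 367
m = 367 > 0,  v_rel·d = 79 > 0  ⇒  inside

inside=yes margin=367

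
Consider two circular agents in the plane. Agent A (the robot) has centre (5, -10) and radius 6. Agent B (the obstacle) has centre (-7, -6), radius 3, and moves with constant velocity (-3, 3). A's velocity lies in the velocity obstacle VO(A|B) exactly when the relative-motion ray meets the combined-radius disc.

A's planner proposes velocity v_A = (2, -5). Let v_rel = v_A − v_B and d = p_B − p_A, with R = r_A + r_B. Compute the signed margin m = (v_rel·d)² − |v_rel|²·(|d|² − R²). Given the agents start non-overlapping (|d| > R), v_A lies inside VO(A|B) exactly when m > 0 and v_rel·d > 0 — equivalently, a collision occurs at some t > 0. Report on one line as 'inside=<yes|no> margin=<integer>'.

d = (-12, 4),  |d|² = 160;  R = 6+3 = 9,  c = 160−9² = 79
v_rel = (5, -8),  |v_rel|² = 89;  v_rel·d = (5)·(-12) + (-8)·(4) = -92
89·t² + 184·t + 79 = 0  ⇒  m = (-92)² − 89·79 = 1433
m = 1433 > 0,  v_rel·d = -92 < 0  ⇒  outside

inside=no margin=1433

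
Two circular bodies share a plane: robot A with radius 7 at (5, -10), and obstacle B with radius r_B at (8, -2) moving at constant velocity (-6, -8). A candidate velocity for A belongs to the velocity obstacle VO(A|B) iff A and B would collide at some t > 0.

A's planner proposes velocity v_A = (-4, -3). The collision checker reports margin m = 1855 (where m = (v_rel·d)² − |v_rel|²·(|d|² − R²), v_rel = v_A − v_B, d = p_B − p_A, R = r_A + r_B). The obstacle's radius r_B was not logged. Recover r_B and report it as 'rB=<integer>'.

m = 1855
d = (3, 8);  v_rel = (2, 5),  |v_rel|² = 29
v_rel×d = (2)·(8) − (5)·(3) = 1
since m = R²·29 − 1²:  R² = (1 + 1855) / 29 = 64
R = √64 = 8  ⇒  r_B = 8 − 7 = 1

rB=1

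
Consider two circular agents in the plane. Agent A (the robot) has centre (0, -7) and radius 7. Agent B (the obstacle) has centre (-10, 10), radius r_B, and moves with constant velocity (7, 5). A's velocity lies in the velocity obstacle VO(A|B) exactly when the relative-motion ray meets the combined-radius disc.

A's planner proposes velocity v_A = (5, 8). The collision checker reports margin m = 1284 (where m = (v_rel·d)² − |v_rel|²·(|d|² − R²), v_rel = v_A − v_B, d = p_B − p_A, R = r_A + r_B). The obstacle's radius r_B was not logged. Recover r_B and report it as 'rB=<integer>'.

m = 1284
d = (-10, 17);  v_rel = (-2, 3),  |v_rel|² = 13
v_rel×d = (-2)·(17) − (3)·(-10) = -4
since m = R²·13 − (-4)²:  R² = (16 + 1284) / 13 = 100
R = √100 = 10  ⇒  r_B = 10 − 7 = 3

rB=3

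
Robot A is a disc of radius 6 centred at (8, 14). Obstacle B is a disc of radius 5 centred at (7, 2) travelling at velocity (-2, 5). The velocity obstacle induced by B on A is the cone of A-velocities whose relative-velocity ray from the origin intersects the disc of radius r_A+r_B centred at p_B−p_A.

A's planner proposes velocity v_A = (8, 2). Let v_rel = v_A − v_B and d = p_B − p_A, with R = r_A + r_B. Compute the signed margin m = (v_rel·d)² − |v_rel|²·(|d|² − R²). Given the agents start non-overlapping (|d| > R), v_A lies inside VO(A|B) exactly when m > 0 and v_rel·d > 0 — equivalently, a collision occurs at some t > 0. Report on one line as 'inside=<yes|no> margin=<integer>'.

d = (-1, -12),  |d|² = 145;  R = 6+5 = 11,  c = 145−11² = 24
v_rel = (10, -3),  |v_rel|² = 109;  v_rel·d = (10)·(-1) + (-3)·(-12) = 26
109·t² − 52·t + 24 = 0  ⇒  m = 26² − 109·24 = -1940
m = -1940 < 0,  v_rel·d = 26 > 0  ⇒  outside

inside=no margin=-1940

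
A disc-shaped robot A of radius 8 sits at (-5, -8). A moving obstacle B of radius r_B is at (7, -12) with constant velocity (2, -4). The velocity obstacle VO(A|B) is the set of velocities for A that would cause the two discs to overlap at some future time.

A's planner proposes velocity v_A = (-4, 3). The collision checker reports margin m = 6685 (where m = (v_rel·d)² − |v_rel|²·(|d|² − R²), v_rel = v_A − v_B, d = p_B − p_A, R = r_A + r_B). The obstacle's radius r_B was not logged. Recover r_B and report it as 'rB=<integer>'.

m = 6685
d = (12, -4);  v_rel = (-6, 7),  |v_rel|² = 85
v_rel×d = (-6)·(-4) − (7)·(12) = -60
since m = R²·85 − (-60)²:  R² = (3600 + 6685) / 85 = 121
R = √121 = 11  ⇒  r_B = 11 − 8 = 3

rB=3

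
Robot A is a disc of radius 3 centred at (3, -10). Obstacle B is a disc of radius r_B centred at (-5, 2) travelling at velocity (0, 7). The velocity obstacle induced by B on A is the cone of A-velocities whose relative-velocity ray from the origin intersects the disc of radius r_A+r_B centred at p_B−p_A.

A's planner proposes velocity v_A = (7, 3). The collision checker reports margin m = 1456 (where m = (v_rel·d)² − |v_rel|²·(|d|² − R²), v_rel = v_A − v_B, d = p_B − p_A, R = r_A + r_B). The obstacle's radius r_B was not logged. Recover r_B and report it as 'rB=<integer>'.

m = 1456
d = (-8, 12);  v_rel = (7, -4),  |v_rel|² = 65
v_rel×d = (7)·(12) − (-4)·(-8) = 52
since m = R²·65 − 52²:  R² = (2704 + 1456) / 65 = 64
R = √64 = 8  ⇒  r_B = 8 − 3 = 5

rB=5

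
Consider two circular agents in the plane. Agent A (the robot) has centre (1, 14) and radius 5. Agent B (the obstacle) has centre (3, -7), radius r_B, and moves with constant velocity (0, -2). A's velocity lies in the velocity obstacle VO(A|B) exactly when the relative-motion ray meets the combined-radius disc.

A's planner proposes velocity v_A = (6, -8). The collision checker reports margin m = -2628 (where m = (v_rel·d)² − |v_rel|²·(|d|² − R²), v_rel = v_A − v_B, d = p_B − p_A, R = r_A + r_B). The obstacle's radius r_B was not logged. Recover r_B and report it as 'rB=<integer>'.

m = -2628
d = (2, -21);  v_rel = (6, -6),  |v_rel|² = 72
v_rel×d = (6)·(-21) − (-6)·(2) = -114
since m = R²·72 − (-114)²:  R² = (12996 + -2628) / 72 = 144
R = √144 = 12  ⇒  r_B = 12 − 5 = 7

rB=7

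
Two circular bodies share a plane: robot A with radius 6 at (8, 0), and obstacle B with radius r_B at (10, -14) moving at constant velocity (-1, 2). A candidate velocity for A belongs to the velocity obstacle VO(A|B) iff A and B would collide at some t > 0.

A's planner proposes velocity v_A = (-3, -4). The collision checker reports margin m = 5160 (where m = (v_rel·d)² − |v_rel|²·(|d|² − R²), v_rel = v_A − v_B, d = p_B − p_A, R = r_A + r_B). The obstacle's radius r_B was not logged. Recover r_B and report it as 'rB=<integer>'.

m = 5160
d = (2, -14);  v_rel = (-2, -6),  |v_rel|² = 40
v_rel×d = (-2)·(-14) − (-6)·(2) = 40
since m = R²·40 − 40²:  R² = (1600 + 5160) / 40 = 169
R = √169 = 13  ⇒  r_B = 13 − 6 = 7

rB=7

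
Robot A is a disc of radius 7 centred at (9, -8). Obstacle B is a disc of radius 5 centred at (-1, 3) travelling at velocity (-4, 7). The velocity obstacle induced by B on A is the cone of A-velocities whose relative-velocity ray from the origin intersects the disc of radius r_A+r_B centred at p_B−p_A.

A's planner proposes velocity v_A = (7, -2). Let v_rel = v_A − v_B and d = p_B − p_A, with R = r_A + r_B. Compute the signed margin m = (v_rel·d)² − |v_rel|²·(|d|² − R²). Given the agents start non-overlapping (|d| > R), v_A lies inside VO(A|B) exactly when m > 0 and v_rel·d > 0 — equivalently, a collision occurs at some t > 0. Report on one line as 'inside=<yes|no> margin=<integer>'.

d = (-10, 11),  |d|² = 221;  R = 7+5 = 12,  c = 221−12² = 77
v_rel = (11, -9),  |v_rel|² = 202;  v_rel·d = (11)·(-10) + (-9)·(11) = -209
202·t² + 418·t + 77 = 0  ⇒  m = (-209)² − 202·77 = 28127
m = 28127 > 0,  v_rel·d = -209 < 0  ⇒  outside

inside=no margin=28127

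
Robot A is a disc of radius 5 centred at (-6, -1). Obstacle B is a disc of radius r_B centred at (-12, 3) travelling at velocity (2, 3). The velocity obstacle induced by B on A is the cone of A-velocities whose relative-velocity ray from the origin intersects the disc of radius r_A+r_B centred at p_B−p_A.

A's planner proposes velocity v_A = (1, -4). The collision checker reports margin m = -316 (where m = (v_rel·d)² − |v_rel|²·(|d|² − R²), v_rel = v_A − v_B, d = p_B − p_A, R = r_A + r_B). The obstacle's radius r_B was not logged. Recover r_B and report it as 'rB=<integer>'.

m = -316
d = (-6, 4);  v_rel = (-1, -7),  |v_rel|² = 50
v_rel×d = (-1)·(4) − (-7)·(-6) = -46
since m = R²·50 − (-46)²:  R² = (2116 + -316) / 50 = 36
R = √36 = 6  ⇒  r_B = 6 − 5 = 1

rB=1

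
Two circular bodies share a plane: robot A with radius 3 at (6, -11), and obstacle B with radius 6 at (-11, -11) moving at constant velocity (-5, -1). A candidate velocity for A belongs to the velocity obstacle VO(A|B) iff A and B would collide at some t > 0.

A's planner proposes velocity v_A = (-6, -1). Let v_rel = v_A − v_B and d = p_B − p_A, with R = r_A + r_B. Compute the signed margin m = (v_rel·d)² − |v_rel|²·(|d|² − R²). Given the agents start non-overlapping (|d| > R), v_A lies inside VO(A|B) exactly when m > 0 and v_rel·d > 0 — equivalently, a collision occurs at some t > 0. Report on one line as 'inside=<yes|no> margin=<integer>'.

d = (-17, 0),  |d|² = 289;  R = 3+6 = 9,  c = 289−9² = 208
v_rel = (-1, 0),  |v_rel|² = 1;  v_rel·d = (-1)·(-17) + (0)·(0) = 17
1·t² − 34·t + 208 = 0  ⇒  m = 17² − 1·208 = 81
m = 81 > 0,  v_rel·d = 17 > 0  ⇒  inside

inside=yes margin=81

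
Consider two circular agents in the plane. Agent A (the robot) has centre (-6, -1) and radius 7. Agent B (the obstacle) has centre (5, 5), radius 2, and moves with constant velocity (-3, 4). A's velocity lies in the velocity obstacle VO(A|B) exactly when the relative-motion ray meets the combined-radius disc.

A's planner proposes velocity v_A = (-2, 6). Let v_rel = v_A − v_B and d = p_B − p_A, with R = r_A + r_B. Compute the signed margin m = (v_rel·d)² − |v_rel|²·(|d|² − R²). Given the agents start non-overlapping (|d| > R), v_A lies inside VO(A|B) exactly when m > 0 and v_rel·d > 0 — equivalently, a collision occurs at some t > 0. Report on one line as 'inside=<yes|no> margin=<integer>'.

d = (11, 6),  |d|² = 157;  R = 7+2 = 9,  c = 157−9² = 76
v_rel = (1, 2),  |v_rel|² = 5;  v_rel·d = (1)·(11) + (2)·(6) = 23
5·t² − 46·t + 76 = 0  ⇒  m = 23² − 5·76 = 149
m = 149 > 0,  v_rel·d = 23 > 0  ⇒  inside

inside=yes margin=149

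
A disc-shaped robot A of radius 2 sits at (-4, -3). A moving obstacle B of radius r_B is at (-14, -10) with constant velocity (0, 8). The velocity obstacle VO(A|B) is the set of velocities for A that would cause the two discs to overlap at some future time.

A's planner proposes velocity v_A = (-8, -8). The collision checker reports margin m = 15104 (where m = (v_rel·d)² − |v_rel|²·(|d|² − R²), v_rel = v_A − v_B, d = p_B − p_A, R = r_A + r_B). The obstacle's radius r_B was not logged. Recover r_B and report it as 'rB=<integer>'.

m = 15104
d = (-10, -7);  v_rel = (-8, -16),  |v_rel|² = 320
v_rel×d = (-8)·(-7) − (-16)·(-10) = -104
since m = R²·320 − (-104)²:  R² = (10816 + 15104) / 320 = 81
R = √81 = 9  ⇒  r_B = 9 − 2 = 7

rB=7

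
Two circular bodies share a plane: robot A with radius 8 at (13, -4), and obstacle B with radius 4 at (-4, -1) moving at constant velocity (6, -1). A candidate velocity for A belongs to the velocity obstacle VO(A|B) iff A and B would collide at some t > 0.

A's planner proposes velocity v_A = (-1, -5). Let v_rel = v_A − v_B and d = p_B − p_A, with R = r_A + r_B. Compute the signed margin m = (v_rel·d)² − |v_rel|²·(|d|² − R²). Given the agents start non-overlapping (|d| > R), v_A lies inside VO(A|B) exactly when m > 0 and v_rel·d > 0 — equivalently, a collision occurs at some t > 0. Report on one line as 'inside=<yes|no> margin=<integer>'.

d = (-17, 3),  |d|² = 298;  R = 8+4 = 12,  c = 298−12² = 154
v_rel = (-7, -4),  |v_rel|² = 65;  v_rel·d = (-7)·(-17) + (-4)·(3) = 107
65·t² − 214·t + 154 = 0  ⇒  m = 107² − 65·154 = 1439
m = 1439 > 0,  v_rel·d = 107 > 0  ⇒  inside

inside=yes margin=1439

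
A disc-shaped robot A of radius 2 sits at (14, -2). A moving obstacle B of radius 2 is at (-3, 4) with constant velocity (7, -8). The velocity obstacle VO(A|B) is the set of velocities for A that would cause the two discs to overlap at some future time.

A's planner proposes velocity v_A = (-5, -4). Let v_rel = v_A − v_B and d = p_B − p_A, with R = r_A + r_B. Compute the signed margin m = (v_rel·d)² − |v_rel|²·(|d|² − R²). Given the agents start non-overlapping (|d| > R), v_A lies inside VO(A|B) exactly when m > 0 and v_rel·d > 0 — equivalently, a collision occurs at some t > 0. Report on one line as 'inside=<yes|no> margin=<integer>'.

d = (-17, 6),  |d|² = 325;  R = 2+2 = 4,  c = 325−4² = 309
v_rel = (-12, 4),  |v_rel|² = 160;  v_rel·d = (-12)·(-17) + (4)·(6) = 228
160·t² − 456·t + 309 = 0  ⇒  m = 228² − 160·309 = 2544
m = 2544 > 0,  v_rel·d = 228 > 0  ⇒  inside

inside=yes margin=2544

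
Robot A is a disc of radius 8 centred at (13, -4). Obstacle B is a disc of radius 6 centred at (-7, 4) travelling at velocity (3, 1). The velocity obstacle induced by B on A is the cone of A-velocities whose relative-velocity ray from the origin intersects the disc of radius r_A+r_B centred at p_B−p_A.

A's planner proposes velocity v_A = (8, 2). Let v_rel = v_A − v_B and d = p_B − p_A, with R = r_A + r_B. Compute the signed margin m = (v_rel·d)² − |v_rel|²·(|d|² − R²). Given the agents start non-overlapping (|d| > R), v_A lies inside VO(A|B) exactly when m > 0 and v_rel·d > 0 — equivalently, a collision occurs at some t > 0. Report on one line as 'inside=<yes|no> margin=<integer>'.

d = (-20, 8),  |d|² = 464;  R = 8+6 = 14,  c = 464−14² = 268
v_rel = (5, 1),  |v_rel|² = 26;  v_rel·d = (5)·(-20) + (1)·(8) = -92
26·t² + 184·t + 268 = 0  ⇒  m = (-92)² − 26·268 = 1496
m = 1496 > 0,  v_rel·d = -92 < 0  ⇒  outside

inside=no margin=1496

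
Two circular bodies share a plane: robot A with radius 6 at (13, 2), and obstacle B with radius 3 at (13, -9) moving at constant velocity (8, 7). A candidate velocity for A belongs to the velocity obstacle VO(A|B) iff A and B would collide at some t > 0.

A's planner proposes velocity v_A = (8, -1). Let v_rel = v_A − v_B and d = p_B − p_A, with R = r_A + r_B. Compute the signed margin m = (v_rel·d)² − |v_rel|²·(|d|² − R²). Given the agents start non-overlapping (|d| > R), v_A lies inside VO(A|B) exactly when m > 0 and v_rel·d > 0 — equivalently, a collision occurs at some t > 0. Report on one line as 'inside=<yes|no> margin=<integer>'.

d = (0, -11),  |d|² = 121;  R = 6+3 = 9,  c = 121−9² = 40
v_rel = (0, -8),  |v_rel|² = 64;  v_rel·d = (0)·(0) + (-8)·(-11) = 88
64·t² − 176·t + 40 = 0  ⇒  m = 88² − 64·40 = 5184
m = 5184 > 0,  v_rel·d = 88 > 0  ⇒  inside

inside=yes margin=5184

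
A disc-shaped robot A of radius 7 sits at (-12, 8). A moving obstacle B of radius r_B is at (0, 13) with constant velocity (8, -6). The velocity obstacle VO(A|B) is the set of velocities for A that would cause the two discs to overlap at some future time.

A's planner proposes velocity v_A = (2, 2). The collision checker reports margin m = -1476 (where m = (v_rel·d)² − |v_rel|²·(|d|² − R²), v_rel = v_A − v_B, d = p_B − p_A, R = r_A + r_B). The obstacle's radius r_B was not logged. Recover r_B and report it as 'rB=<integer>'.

m = -1476
d = (12, 5);  v_rel = (-6, 8),  |v_rel|² = 100
v_rel×d = (-6)·(5) − (8)·(12) = -126
since m = R²·100 − (-126)²:  R² = (15876 + -1476) / 100 = 144
R = √144 = 12  ⇒  r_B = 12 − 7 = 5

rB=5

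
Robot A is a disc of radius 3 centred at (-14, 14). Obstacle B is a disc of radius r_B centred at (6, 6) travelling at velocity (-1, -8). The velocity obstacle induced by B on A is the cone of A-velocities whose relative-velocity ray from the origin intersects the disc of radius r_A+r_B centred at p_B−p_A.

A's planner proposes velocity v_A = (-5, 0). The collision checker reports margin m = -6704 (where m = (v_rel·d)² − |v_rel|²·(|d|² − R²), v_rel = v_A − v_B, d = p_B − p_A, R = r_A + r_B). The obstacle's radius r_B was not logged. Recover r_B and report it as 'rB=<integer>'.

m = -6704
d = (20, -8);  v_rel = (-4, 8),  |v_rel|² = 80
v_rel×d = (-4)·(-8) − (8)·(20) = -128
since m = R²·80 − (-128)²:  R² = (16384 + -6704) / 80 = 121
R = √121 = 11  ⇒  r_B = 11 − 3 = 8

rB=8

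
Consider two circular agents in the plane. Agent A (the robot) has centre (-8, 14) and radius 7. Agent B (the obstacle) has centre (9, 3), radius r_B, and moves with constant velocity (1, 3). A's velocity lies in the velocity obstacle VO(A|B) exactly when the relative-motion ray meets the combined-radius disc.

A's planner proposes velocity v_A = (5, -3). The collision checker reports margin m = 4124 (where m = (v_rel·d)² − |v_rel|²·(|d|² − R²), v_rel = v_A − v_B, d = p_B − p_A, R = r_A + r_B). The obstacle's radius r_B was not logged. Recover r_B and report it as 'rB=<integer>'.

m = 4124
d = (17, -11);  v_rel = (4, -6),  |v_rel|² = 52
v_rel×d = (4)·(-11) − (-6)·(17) = 58
since m = R²·52 − 58²:  R² = (3364 + 4124) / 52 = 144
R = √144 = 12  ⇒  r_B = 12 − 7 = 5

rB=5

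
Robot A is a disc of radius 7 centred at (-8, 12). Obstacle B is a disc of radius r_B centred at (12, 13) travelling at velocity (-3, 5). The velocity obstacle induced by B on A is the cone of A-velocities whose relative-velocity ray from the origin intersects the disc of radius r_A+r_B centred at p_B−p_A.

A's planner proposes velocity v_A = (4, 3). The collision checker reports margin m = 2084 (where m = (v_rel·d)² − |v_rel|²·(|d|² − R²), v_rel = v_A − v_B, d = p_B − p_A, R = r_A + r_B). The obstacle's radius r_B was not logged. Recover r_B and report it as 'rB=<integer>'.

m = 2084
d = (20, 1);  v_rel = (7, -2),  |v_rel|² = 53
v_rel×d = (7)·(1) − (-2)·(20) = 47
since m = R²·53 − 47²:  R² = (2209 + 2084) / 53 = 81
R = √81 = 9  ⇒  r_B = 9 − 7 = 2

rB=2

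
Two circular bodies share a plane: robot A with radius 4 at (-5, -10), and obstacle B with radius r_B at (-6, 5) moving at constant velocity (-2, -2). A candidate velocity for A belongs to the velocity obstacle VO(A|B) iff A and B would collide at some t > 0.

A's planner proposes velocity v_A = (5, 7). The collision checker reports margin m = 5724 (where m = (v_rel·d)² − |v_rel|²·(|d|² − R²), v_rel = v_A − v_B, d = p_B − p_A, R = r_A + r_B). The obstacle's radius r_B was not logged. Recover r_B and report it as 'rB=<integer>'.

m = 5724
d = (-1, 15);  v_rel = (7, 9),  |v_rel|² = 130
v_rel×d = (7)·(15) − (9)·(-1) = 114
since m = R²·130 − 114²:  R² = (12996 + 5724) / 130 = 144
R = √144 = 12  ⇒  r_B = 12 − 4 = 8

rB=8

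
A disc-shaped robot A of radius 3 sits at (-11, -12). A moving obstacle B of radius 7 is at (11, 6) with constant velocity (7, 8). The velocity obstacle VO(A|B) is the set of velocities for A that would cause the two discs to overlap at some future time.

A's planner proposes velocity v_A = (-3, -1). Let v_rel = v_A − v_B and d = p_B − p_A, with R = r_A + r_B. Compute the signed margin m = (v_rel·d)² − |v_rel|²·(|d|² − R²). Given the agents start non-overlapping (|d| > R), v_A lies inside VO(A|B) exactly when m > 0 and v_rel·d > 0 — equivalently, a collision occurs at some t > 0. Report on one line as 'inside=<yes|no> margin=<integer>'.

d = (22, 18),  |d|² = 808;  R = 3+7 = 10,  c = 808−10² = 708
v_rel = (-10, -9),  |v_rel|² = 181;  v_rel·d = (-10)·(22) + (-9)·(18) = -382
181·t² + 764·t + 708 = 0  ⇒  m = (-382)² − 181·708 = 17776
m = 17776 > 0,  v_rel·d = -382 < 0  ⇒  outside

inside=no margin=17776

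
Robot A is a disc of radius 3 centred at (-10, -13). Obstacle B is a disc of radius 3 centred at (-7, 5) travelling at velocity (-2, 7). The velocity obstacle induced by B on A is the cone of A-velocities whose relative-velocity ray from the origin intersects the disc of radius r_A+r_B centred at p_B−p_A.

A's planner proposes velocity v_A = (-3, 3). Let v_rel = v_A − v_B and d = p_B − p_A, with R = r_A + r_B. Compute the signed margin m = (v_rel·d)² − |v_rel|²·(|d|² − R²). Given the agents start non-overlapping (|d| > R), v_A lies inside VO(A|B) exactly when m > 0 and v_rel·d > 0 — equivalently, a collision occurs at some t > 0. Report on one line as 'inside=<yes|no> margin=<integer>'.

d = (3, 18),  |d|² = 333;  R = 3+3 = 6,  c = 333−6² = 297
v_rel = (-1, -4),  |v_rel|² = 17;  v_rel·d = (-1)·(3) + (-4)·(18) = -75
17·t² + 150·t + 297 = 0  ⇒  m = (-75)² − 17·297 = 576
m = 576 > 0,  v_rel·d = -75 < 0  ⇒  outside

inside=no margin=576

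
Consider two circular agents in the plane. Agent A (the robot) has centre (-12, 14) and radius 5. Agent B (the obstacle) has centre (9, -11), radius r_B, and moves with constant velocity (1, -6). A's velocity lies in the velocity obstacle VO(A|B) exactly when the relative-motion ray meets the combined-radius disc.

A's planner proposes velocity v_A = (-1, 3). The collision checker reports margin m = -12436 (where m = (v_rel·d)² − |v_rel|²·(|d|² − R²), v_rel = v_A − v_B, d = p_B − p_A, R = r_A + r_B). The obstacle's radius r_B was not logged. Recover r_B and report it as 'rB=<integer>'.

m = -12436
d = (21, -25);  v_rel = (-2, 9),  |v_rel|² = 85
v_rel×d = (-2)·(-25) − (9)·(21) = -139
since m = R²·85 − (-139)²:  R² = (19321 + -12436) / 85 = 81
R = √81 = 9  ⇒  r_B = 9 − 5 = 4

rB=4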